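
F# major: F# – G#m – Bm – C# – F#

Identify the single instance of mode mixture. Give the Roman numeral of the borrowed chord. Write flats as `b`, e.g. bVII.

F# major has the diatonic set F#, G#m, A#m, B, C#, D#m, E#dim. F#, G#m and C# all belong to that set. But Bm (B–D–F#) is foreign: the diatonic IV on degree 4 is B, whereas Bm comes from F# minor. It is labeled iv.

iv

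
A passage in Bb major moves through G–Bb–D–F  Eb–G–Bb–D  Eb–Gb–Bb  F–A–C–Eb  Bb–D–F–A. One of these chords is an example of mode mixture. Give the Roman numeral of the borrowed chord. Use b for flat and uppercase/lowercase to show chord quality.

iv

Bb major has the diatonic set Bb, Cm, Dm, Eb, F, Gm, Adim. Of the given chords, G–Bb–D–F = Gm7, Eb–G–Bb–D = Ebmaj7, F–A–C–Eb = F7 and Bb–D–F–A = Bbmaj7 are diatonic. Eb–Gb–Bb is not: scale degree 4 in Bb major carries Eb (IV). In Bb minor the chord on that degree is Ebm, so here it functions as iv, borrowed from the parallel minor.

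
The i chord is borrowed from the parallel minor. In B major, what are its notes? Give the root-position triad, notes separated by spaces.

B D F#

i is built on scale degree 1, which is B in both B major and its parallel. Building the minor chord from the parallel minor on B: B–D–F#.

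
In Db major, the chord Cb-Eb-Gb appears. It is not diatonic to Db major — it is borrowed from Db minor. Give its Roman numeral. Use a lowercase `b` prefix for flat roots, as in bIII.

In Db major scale degree 7 is C; Cb is its lowered form, from Db minor. The diatonic chord on degree 7 would be Cdim (vii°), but Cb–Eb–Gb is the major chord from Db minor. As a borrowed chord it is labeled bVII.

bVII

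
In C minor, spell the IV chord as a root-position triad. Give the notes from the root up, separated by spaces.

IV is built on scale degree 4, which is F in both C minor and its parallel. In C major the chord on F is F–A–C.

F A C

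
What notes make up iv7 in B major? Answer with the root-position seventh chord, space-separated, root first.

iv7 is built on scale degree 4, which is E in both B major and its parallel. Stacking thirds in B minor on E gives E–G–B–D.

E G B D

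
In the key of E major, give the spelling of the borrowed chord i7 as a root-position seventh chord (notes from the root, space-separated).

E G B D

i7 is built on scale degree 1, which is E in both E major and its parallel. In E minor the chord on E is E–G–B–D.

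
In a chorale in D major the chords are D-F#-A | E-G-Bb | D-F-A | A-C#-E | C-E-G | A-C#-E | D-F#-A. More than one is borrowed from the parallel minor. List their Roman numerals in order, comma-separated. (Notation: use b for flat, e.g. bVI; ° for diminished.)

The diatonic triads in D major are D, Em, F#m, G, A, Bm, C#dim. Of the given chords, D–F#–A = D and A–C#–E = A are diatonic. E–G–Bb is not: scale degree 2 in D major carries Em (ii). In D minor the chord on that degree is Edim, so here it functions as ii°, borrowed from the parallel minor. But D–F–A is foreign: the diatonic I on degree 1 is D, whereas Dm comes from D minor. It is labeled i. C–E–G is not: scale degree 7 in D major carries C#dim (vii°). In D minor the chord on that degree is C, so here it functions as bVII, borrowed from the parallel minor.

ii°, i, bVII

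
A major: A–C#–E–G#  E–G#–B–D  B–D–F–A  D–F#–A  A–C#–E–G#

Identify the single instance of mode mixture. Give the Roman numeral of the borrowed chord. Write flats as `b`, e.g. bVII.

In A major the diatonic chords are A, Bm, C#m, D, E, F#m, G#dim. A–C#–E–G# = Amaj7, E–G#–B–D = E7 and D–F#–A = D are all diatonic. But B–D–F–A is foreign: the diatonic ii on degree 2 is Bm, whereas Bm7b5 comes from A minor. It is labeled iiø7.

iiø7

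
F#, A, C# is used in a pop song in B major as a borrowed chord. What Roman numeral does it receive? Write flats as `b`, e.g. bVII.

v

F# is scale degree 5 in B major. F#–A–C# is a minor chord — the form found in B minor, not the diatonic V (F#). Borrowed into B major it is written v.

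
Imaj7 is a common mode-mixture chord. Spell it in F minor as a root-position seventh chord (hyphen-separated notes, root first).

F-A-C-E

The root, F, is scale degree 1 — the same note in F minor and F major; only the chord quality changes. Stacking thirds in F major on F gives F–A–C–E.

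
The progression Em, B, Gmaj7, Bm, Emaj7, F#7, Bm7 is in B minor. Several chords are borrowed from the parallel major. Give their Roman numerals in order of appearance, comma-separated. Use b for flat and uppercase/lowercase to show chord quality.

B minor has the diatonic set Bm, C#dim, D, Em, F#, G, A (with V from harmonic minor). Of the given chords, Em, Gmaj7, Bm, F#7 and Bm7 are diatonic. B (B–D#–F#) doesn't fit — on degree 1 B minor would have Bm (i). B is the degree-1 chord of B major, so it is the borrowed I. Emaj7 (E–G#–B–D#) is not: scale degree 4 in B minor carries Em (iv). In B major the chord on that degree is Emaj7, so here it functions as IVmaj7, borrowed from the parallel major.

I, IVmaj7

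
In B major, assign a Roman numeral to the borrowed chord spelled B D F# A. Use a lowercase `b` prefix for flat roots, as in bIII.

i7

B is scale degree 1 in B major. B–D–F#–A is a minor-seventh chord — the form found in B minor, not the diatonic I (B). Borrowed into B major it is written i7.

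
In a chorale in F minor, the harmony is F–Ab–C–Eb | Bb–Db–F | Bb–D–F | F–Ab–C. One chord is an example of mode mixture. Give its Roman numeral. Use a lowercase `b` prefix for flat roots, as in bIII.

F minor has the diatonic set Fm, Gdim, Ab, Bbm, C, Db, Eb (with V from harmonic minor). F–Ab–C–Eb = Fm7, Bb–Db–F = Bbm and F–Ab–C = Fm all belong to that set. Bb–D–F is not: scale degree 4 in F minor carries Bbm (iv). In F major the chord on that degree is Bb, so here it functions as IV, borrowed from the parallel major.

IV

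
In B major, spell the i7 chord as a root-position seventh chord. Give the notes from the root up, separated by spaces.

B D F# A

The root, B, is scale degree 1 — the same note in B major and B minor; only the chord quality changes. In B minor the chord on B is B–D–F#–A.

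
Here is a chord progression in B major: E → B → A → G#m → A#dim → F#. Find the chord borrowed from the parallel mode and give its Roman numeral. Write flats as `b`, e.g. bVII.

In B major the diatonic chords are B, C#m, D#m, E, F#, G#m, A#dim. Of the given chords, E, B, G#m, A#dim and F# are diatonic. But A (A–C#–E) is foreign: the diatonic vii° on degree 7 is A#dim, whereas A comes from B minor. It is labeled bVII.

bVII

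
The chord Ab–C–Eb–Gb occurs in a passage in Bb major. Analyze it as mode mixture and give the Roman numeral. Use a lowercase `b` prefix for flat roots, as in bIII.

In Bb major scale degree 7 is A; Ab is its lowered form, from Bb minor. Diatonically Bb major has Adim (vii°) on that degree; Ab–C–Eb–Gb is instead the dominant-seventh chord native to Bb minor, so it takes the label bVII7.

bVII7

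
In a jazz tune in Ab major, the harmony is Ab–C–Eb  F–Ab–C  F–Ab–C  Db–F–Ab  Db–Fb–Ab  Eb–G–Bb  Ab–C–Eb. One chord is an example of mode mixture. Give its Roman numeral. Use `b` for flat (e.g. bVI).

iv

In Ab major the diatonic chords are Ab, Bbm, Cm, Db, Eb, Fm, Gdim. Of the given chords, Ab–C–Eb = Ab, F–Ab–C = Fm, Db–F–Ab = Db and Eb–G–Bb = Eb are diatonic. But Db–Fb–Ab is foreign: the diatonic IV on degree 4 is Db, whereas Dbm comes from Ab minor. It is labeled iv.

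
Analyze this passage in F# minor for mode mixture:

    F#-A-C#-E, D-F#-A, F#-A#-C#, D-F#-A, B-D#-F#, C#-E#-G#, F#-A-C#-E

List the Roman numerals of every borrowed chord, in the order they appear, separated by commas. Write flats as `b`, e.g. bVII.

F# minor has the diatonic set F#m, G#dim, A, Bm, C#, D, E (with V from harmonic minor). F#–A–C#–E = F#m7, D–F#–A = D and C#–E#–G# = C# are all diatonic. But F#–A#–C# is foreign: the diatonic i on degree 1 is F#m, whereas F# comes from F# major. It is labeled I. B–D#–F# doesn't fit — on degree 4 F# minor would have Bm (iv). B is the degree-4 chord of F# major, so it is the borrowed IV.

I, IV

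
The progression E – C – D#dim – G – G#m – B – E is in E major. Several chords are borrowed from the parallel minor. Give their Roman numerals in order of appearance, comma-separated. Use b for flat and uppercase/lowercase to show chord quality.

In E major the diatonic chords are E, F#m, G#m, A, B, C#m, D#dim. E, D#dim, G#m and B all belong to that set. C (C–E–G) is not: scale degree 6 in E major carries C#m (vi). In E minor the chord on that degree is C, so here it functions as bVI, borrowed from the parallel minor. G (G–B–D) doesn't fit — on degree 3 E major would have G#m (iii). G is the degree-3 chord of E minor, so it is the borrowed bIII.

bVI, bIII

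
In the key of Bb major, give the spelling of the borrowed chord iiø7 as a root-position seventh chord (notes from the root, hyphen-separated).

C-Eb-Gb-Bb

iiø7 is built on scale degree 2, which is C in both Bb major and its parallel. Stacking thirds in Bb minor on C gives C–Eb–Gb–Bb.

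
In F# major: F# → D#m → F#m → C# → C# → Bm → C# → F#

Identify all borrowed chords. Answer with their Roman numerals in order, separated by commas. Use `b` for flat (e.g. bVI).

i, iv

In F# major the diatonic chords are F#, G#m, A#m, B, C#, D#m, E#dim. F#, D#m and C# all belong to that set. But F#m (F#–A–C#) is foreign: the diatonic I on degree 1 is F#, whereas F#m comes from F# minor. It is labeled i. Bm (B–D–F#) doesn't fit — on degree 4 F# major would have B (IV). Bm is the degree-4 chord of F# minor, so it is the borrowed iv.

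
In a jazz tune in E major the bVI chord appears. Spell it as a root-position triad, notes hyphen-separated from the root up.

C-E-G

Scale degree 6 in E major is C#. bVI uses the lowered form, C, taken from E minor. Stacking thirds in E minor on C gives C–E–G.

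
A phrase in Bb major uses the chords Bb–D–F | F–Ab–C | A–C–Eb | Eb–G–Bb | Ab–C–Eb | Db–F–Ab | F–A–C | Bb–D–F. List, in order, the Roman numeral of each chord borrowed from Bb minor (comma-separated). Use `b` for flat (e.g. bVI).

v, bVII, bIII

In Bb major the diatonic chords are Bb, Cm, Dm, Eb, F, Gm, Adim. Bb–D–F = Bb, A–C–Eb = Adim, Eb–G–Bb = Eb and F–A–C = F all belong to that set. F–Ab–C is not: scale degree 5 in Bb major carries F (V). In Bb minor the chord on that degree is Fm, so here it functions as v, borrowed from the parallel minor. Ab–C–Eb is not: scale degree 7 in Bb major carries Adim (vii°). In Bb minor the chord on that degree is Ab, so here it functions as bVII, borrowed from the parallel minor. Db–F–Ab is not: scale degree 3 in Bb major carries Dm (iii). In Bb minor the chord on that degree is Db, so here it functions as bIII, borrowed from the parallel minor.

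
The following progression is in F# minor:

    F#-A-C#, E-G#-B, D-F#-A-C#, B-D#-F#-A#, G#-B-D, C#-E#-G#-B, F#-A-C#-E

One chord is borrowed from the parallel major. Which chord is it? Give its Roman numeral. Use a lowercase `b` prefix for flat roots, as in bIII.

In F# minor (with V from harmonic minor) the diatonic chords are F#m, G#dim, A, Bm, C#, D, E. F#–A–C# = F#m, E–G#–B = E, D–F#–A–C# = Dmaj7, G#–B–D = G#dim, C#–E#–G#–B = C#7 and F#–A–C#–E = F#m7 are all diatonic. But B–D#–F#–A# is foreign: the diatonic iv on degree 4 is Bm, whereas Bmaj7 comes from F# major. It is labeled IVmaj7.

IVmaj7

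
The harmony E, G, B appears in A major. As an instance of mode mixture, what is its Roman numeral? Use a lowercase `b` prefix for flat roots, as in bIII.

v

E is scale degree 5 in A major. Diatonically A major has E (V) on that degree; E–G–B is instead the minor chord native to A minor, so it takes the label v.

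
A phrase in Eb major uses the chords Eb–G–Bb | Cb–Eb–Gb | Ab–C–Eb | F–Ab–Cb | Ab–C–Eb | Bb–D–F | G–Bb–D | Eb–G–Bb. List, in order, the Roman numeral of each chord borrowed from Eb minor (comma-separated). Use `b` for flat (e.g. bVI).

In Eb major the diatonic chords are Eb, Fm, Gm, Ab, Bb, Cm, Ddim. Eb–G–Bb = Eb, Ab–C–Eb = Ab, Bb–D–F = Bb and G–Bb–D = Gm all belong to that set. Cb–Eb–Gb doesn't fit — on degree 6 Eb major would have Cm (vi). Cb is the degree-6 chord of Eb minor, so it is the borrowed bVI. But F–Ab–Cb is foreign: the diatonic ii on degree 2 is Fm, whereas Fdim comes from Eb minor. It is labeled ii°.

bVI, ii°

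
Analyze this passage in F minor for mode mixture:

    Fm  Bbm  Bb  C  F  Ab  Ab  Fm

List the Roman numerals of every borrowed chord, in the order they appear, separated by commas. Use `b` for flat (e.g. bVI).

In F minor (with V from harmonic minor) the diatonic chords are Fm, Gdim, Ab, Bbm, C, Db, Eb. Of the given chords, Fm, Bbm, C and Ab are diatonic. Bb (Bb–D–F) is not: scale degree 4 in F minor carries Bbm (iv). In F major the chord on that degree is Bb, so here it functions as IV, borrowed from the parallel major. F (F–A–C) doesn't fit — on degree 1 F minor would have Fm (i). F is the degree-1 chord of F major, so it is the borrowed I.

IV, I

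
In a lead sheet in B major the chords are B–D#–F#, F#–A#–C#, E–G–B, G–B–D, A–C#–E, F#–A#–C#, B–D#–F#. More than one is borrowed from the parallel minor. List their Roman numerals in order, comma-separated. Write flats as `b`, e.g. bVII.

iv, bVI, bVII

B major has the diatonic set B, C#m, D#m, E, F#, G#m, A#dim. B–D#–F# = B and F#–A#–C# = F# are both diatonic. E–G–B is not: scale degree 4 in B major carries E (IV). In B minor the chord on that degree is Em, so here it functions as iv, borrowed from the parallel minor. G–B–D doesn't fit — on degree 6 B major would have G#m (vi). G is the degree-6 chord of B minor, so it is the borrowed bVI. A–C#–E doesn't fit — on degree 7 B major would have A#dim (vii°). A is the degree-7 chord of B minor, so it is the borrowed bVII.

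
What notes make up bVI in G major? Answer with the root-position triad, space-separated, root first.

bVI is built on the lowered scale degree 6. In G major degree 6 is E; lowered it becomes Eb. Building the major chord from the parallel minor on Eb: Eb–G–Bb.

Eb G Bb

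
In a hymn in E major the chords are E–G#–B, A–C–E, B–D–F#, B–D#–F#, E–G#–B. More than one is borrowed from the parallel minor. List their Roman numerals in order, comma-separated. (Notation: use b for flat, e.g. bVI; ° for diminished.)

The diatonic triads in E major are E, F#m, G#m, A, B, C#m, D#dim. E–G#–B = E and B–D#–F# = B both belong to that set. A–C–E doesn't fit — on degree 4 E major would have A (IV). Am is the degree-4 chord of E minor, so it is the borrowed iv. B–D–F# is not: scale degree 5 in E major carries B (V). In E minor the chord on that degree is Bm, so here it functions as v, borrowed from the parallel minor.

iv, v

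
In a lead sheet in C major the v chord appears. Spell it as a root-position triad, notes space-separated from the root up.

G Bb D

The root, G, is scale degree 5 — the same note in C major and C minor; only the chord quality changes. Building the minor chord from the parallel minor on G: G–Bb–D.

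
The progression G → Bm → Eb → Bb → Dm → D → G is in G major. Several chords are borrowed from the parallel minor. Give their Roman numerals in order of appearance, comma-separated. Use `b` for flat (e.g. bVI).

bVI, bIII, v

In G major the diatonic chords are G, Am, Bm, C, D, Em, F#dim. G, Bm and D are all diatonic. Eb (Eb–G–Bb) is not: scale degree 6 in G major carries Em (vi). In G minor the chord on that degree is Eb, so here it functions as bVI, borrowed from the parallel minor. Bb (Bb–D–F) doesn't fit — on degree 3 G major would have Bm (iii). Bb is the degree-3 chord of G minor, so it is the borrowed bIII. But Dm (D–F–A) is foreign: the diatonic V on degree 5 is D, whereas Dm comes from G minor. It is labeled v.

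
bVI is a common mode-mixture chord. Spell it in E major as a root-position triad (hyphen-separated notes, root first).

The root of bVI is the lowered 6th degree: C# becomes C. Building the major chord from the parallel minor on C: C–E–G.

C-E-G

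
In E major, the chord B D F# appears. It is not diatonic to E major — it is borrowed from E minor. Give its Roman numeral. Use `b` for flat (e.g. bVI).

v

The root B is the diatonic 5th degree of E major; the borrowing shows in the chord quality. The diatonic chord on degree 5 would be B (V), but B–D–F# is the minor chord from E minor. As a borrowed chord it is labeled v.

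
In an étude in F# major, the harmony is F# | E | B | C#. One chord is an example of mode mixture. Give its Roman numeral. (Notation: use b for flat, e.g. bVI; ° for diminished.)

bVII

In F# major the diatonic chords are F#, G#m, A#m, B, C#, D#m, E#dim. F#, B and C# all belong to that set. But E (E–G#–B) is foreign: the diatonic vii° on degree 7 is E#dim, whereas E comes from F# minor. It is labeled bVII.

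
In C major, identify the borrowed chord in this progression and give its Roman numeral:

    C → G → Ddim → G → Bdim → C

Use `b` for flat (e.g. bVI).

ii°

In C major the diatonic chords are C, Dm, Em, F, G, Am, Bdim. C, G and Bdim all belong to that set. Ddim (D–F–Ab) is not: scale degree 2 in C major carries Dm (ii). In C minor the chord on that degree is Ddim, so here it functions as ii°, borrowed from the parallel minor.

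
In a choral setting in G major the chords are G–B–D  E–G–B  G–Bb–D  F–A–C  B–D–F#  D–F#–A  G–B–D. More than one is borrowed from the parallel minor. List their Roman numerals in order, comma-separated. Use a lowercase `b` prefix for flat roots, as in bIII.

i, bVII

G major has the diatonic set G, Am, Bm, C, D, Em, F#dim. G–B–D = G, E–G–B = Em, B–D–F# = Bm and D–F#–A = D are all diatonic. G–Bb–D is not: scale degree 1 in G major carries G (I). In G minor the chord on that degree is Gm, so here it functions as i, borrowed from the parallel minor. F–A–C doesn't fit — on degree 7 G major would have F#dim (vii°). F is the degree-7 chord of G minor, so it is the borrowed bVII.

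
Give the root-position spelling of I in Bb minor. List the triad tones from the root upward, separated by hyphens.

Bb-D-F

I is built on scale degree 1, which is Bb in both Bb minor and its parallel. Building the major chord from the parallel major on Bb: Bb–D–F.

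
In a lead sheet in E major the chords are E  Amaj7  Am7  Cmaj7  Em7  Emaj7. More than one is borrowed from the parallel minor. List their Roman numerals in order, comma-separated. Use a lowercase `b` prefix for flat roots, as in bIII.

E major has the diatonic set E, F#m, G#m, A, B, C#m, D#dim. Of the given chords, E, Amaj7 and Emaj7 are diatonic. Am7 (A–C–E–G) is not: scale degree 4 in E major carries A (IV). In E minor the chord on that degree is Am7, so here it functions as iv7, borrowed from the parallel minor. Cmaj7 (C–E–G–B) is not: scale degree 6 in E major carries C#m (vi). In E minor the chord on that degree is Cmaj7, so here it functions as bVImaj7, borrowed from the parallel minor. But Em7 (E–G–B–D) is foreign: the diatonic I on degree 1 is E, whereas Em7 comes from E minor. It is labeled i7.

iv7, bVImaj7, i7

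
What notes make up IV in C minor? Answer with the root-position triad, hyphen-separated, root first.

F-A-C

The root, F, is scale degree 4 — the same note in C minor and C major; only the chord quality changes. Building the major chord from the parallel major on F: F–A–C.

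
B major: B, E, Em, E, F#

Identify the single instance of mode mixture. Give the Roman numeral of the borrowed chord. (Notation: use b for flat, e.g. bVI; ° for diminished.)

In B major the diatonic chords are B, C#m, D#m, E, F#, G#m, A#dim. Of the given chords, B, E and F# are diatonic. Em (E–G–B) doesn't fit — on degree 4 B major would have E (IV). Em is the degree-4 chord of B minor, so it is the borrowed iv.

iv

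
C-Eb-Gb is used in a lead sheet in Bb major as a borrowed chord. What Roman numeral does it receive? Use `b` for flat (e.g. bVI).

C is scale degree 2 in Bb major. Diatonically Bb major has Cm (ii) on that degree; C–Eb–Gb is instead the diminished chord native to Bb minor, so it takes the label ii°.

ii°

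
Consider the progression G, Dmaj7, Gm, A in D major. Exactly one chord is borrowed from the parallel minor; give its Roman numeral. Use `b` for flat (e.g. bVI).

iv

In D major the diatonic chords are D, Em, F#m, G, A, Bm, C#dim. G, Dmaj7 and A all belong to that set. Gm (G–Bb–D) doesn't fit — on degree 4 D major would have G (IV). Gm is the degree-4 chord of D minor, so it is the borrowed iv.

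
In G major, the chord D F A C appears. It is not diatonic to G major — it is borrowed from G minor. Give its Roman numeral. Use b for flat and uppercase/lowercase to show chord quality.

The root D is the diatonic 5th degree of G major; the borrowing shows in the chord quality. The diatonic chord on degree 5 would be D (V), but D–F–A–C is the minor-seventh chord from G minor. As a borrowed chord it is labeled v7.

v7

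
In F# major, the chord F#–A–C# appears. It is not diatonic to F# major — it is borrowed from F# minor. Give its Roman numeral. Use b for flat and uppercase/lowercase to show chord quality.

F# is scale degree 1 in F# major. F#–A–C# is a minor chord — the form found in F# minor, not the diatonic I (F#). Borrowed into F# major it is written i.

i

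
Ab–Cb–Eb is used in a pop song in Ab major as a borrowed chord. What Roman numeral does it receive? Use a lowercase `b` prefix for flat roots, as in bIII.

i

The root Ab is the diatonic 1st degree of Ab major; the borrowing shows in the chord quality. Ab–Cb–Eb is a minor chord — the form found in Ab minor, not the diatonic I (Ab). Borrowed into Ab major it is written i.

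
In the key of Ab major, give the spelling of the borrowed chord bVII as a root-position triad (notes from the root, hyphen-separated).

Gb-Bb-Db

The root of bVII is the lowered 7th degree: G becomes Gb. Building the major chord from the parallel minor on Gb: Gb–Bb–Db.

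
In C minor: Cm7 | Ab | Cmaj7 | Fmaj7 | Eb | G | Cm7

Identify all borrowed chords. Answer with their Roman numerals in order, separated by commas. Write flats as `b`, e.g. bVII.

Imaj7, IVmaj7

In C minor (with V from harmonic minor) the diatonic chords are Cm, Ddim, Eb, Fm, G, Ab, Bb. Of the given chords, Cm7, Ab, Eb and G are diatonic. But Cmaj7 (C–E–G–B) is foreign: the diatonic i on degree 1 is Cm, whereas Cmaj7 comes from C major. It is labeled Imaj7. Fmaj7 (F–A–C–E) doesn't fit — on degree 4 C minor would have Fm (iv). Fmaj7 is the degree-4 chord of C major, so it is the borrowed IVmaj7.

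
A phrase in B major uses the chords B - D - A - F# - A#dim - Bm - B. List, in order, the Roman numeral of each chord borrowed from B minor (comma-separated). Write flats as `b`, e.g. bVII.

The diatonic triads in B major are B, C#m, D#m, E, F#, G#m, A#dim. B, F# and A#dim all belong to that set. D (D–F#–A) is not: scale degree 3 in B major carries D#m (iii). In B minor the chord on that degree is D, so here it functions as bIII, borrowed from the parallel minor. A (A–C#–E) is not: scale degree 7 in B major carries A#dim (vii°). In B minor the chord on that degree is A, so here it functions as bVII, borrowed from the parallel minor. But Bm (B–D–F#) is foreign: the diatonic I on degree 1 is B, whereas Bm comes from B minor. It is labeled i.

bIII, bVII, i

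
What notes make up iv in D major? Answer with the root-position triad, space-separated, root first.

G Bb D

iv is built on scale degree 4, which is G in both D major and its parallel. In D minor the chord on G is G–Bb–D.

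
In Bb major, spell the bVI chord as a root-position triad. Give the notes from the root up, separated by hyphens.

Scale degree 6 in Bb major is G. bVI uses the lowered form, Gb, taken from Bb minor. Stacking thirds in Bb minor on Gb gives Gb–Bb–Db.

Gb-Bb-Db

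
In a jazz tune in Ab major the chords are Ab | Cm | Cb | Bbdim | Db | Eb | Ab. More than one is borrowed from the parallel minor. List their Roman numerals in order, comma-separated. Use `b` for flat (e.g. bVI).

In Ab major the diatonic chords are Ab, Bbm, Cm, Db, Eb, Fm, Gdim. Ab, Cm, Db and Eb are all diatonic. Cb (Cb–Eb–Gb) doesn't fit — on degree 3 Ab major would have Cm (iii). Cb is the degree-3 chord of Ab minor, so it is the borrowed bIII. Bbdim (Bb–Db–Fb) doesn't fit — on degree 2 Ab major would have Bbm (ii). Bbdim is the degree-2 chord of Ab minor, so it is the borrowed ii°.

bIII, ii°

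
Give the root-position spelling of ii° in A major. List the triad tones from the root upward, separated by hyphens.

B-D-F

The root, B, is scale degree 2 — the same note in A major and A minor; only the chord quality changes. In A minor the chord on B is B–D–F.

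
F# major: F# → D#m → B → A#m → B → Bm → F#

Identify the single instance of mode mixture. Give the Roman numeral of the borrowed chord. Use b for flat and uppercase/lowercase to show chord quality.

iv

The diatonic triads in F# major are F#, G#m, A#m, B, C#, D#m, E#dim. F#, D#m, B and A#m all belong to that set. Bm (B–D–F#) doesn't fit — on degree 4 F# major would have B (IV). Bm is the degree-4 chord of F# minor, so it is the borrowed iv.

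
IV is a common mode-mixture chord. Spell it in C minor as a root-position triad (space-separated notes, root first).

F A C

IV is built on scale degree 4, which is F in both C minor and its parallel. In C major the chord on F is F–A–C.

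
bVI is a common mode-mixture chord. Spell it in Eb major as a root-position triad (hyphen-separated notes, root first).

Cb-Eb-Gb

Scale degree 6 in Eb major is C. bVI uses the lowered form, Cb, taken from Eb minor. Building the major chord from the parallel minor on Cb: Cb–Eb–Gb.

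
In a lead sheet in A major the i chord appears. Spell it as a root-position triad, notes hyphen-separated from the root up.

A-C-E

i is built on scale degree 1, which is A in both A major and its parallel. Stacking thirds in A minor on A gives A–C–E.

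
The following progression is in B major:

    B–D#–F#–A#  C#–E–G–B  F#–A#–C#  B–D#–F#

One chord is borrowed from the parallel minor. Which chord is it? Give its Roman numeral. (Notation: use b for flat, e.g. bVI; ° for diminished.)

B major has the diatonic set B, C#m, D#m, E, F#, G#m, A#dim. Of the given chords, B–D#–F#–A# = Bmaj7, F#–A#–C# = F# and B–D#–F# = B are diatonic. C#–E–G–B doesn't fit — on degree 2 B major would have C#m (ii). C#m7b5 is the degree-2 chord of B minor, so it is the borrowed iiø7.

iiø7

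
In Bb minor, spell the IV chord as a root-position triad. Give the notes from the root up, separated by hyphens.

Eb-G-Bb

IV is built on scale degree 4, which is Eb in both Bb minor and its parallel. In Bb major the chord on Eb is Eb–G–Bb.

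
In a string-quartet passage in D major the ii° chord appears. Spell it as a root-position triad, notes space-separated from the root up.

E G Bb

ii° is built on scale degree 2, which is E in both D major and its parallel. Stacking thirds in D minor on E gives E–G–Bb.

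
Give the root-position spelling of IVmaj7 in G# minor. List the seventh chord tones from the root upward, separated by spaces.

IVmaj7 is built on scale degree 4, which is C# in both G# minor and its parallel. Building the major-seventh chord from the parallel major on C#: C#–E#–G#–B#.

C# E# G# B#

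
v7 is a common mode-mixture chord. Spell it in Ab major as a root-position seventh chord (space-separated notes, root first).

Eb Gb Bb Db

v7 is built on scale degree 5, which is Eb in both Ab major and its parallel. In Ab minor the chord on Eb is Eb–Gb–Bb–Db.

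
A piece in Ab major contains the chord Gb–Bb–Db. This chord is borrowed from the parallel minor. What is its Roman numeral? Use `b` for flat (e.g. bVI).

bVII

In Ab major scale degree 7 is G; Gb is its lowered form, from Ab minor. Diatonically Ab major has Gdim (vii°) on that degree; Gb–Bb–Db is instead the major chord native to Ab minor, so it takes the label bVII.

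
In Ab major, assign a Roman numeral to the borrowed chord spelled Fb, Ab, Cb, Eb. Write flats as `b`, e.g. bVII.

Fb is the lowered form of scale degree 6 in Ab major (the diatonic degree 6 is F). The diatonic chord on degree 6 would be Fm (vi), but Fb–Ab–Cb–Eb is the major-seventh chord from Ab minor. As a borrowed chord it is labeled bVImaj7.

bVImaj7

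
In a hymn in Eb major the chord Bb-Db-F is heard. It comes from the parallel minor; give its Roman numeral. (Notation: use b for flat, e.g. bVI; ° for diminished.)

The root Bb is the diatonic 5th degree of Eb major; the borrowing shows in the chord quality. Bb–Db–F is a minor chord — the form found in Eb minor, not the diatonic V (Bb). Borrowed into Eb major it is written v.

v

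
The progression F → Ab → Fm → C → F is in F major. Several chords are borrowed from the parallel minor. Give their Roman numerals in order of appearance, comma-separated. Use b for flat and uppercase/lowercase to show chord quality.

F major has the diatonic set F, Gm, Am, Bb, C, Dm, Edim. Of the given chords, F and C are diatonic. But Ab (Ab–C–Eb) is foreign: the diatonic iii on degree 3 is Am, whereas Ab comes from F minor. It is labeled bIII. But Fm (F–Ab–C) is foreign: the diatonic I on degree 1 is F, whereas Fm comes from F minor. It is labeled i.

bIII, i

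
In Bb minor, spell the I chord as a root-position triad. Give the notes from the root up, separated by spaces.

Bb D F

The root, Bb, is scale degree 1 — the same note in Bb minor and Bb major; only the chord quality changes. Stacking thirds in Bb major on Bb gives Bb–D–F.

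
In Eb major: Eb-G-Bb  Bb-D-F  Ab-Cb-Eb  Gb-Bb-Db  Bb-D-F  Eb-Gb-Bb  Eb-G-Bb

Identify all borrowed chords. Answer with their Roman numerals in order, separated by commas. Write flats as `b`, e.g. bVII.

In Eb major the diatonic chords are Eb, Fm, Gm, Ab, Bb, Cm, Ddim. Eb–G–Bb = Eb and Bb–D–F = Bb both belong to that set. Ab–Cb–Eb is not: scale degree 4 in Eb major carries Ab (IV). In Eb minor the chord on that degree is Abm, so here it functions as iv, borrowed from the parallel minor. But Gb–Bb–Db is foreign: the diatonic iii on degree 3 is Gm, whereas Gb comes from Eb minor. It is labeled bIII. But Eb–Gb–Bb is foreign: the diatonic I on degree 1 is Eb, whereas Ebm comes from Eb minor. It is labeled i.

iv, bIII, i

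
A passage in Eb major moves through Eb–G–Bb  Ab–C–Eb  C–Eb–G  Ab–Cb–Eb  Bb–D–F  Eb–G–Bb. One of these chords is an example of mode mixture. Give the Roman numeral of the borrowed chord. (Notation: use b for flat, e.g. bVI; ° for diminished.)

iv

In Eb major the diatonic chords are Eb, Fm, Gm, Ab, Bb, Cm, Ddim. Eb–G–Bb = Eb, Ab–C–Eb = Ab, C–Eb–G = Cm and Bb–D–F = Bb are all diatonic. But Ab–Cb–Eb is foreign: the diatonic IV on degree 4 is Ab, whereas Abm comes from Eb minor. It is labeled iv.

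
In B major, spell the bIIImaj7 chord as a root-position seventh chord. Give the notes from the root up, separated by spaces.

bIIImaj7 is built on the lowered scale degree 3. In B major degree 3 is D#; lowered it becomes D. In B minor the chord on D is D–F#–A–C#.

D F# A C#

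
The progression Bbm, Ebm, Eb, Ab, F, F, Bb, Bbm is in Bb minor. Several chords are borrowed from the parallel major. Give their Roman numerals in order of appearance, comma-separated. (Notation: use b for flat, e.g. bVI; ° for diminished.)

IV, I

In Bb minor (with V from harmonic minor) the diatonic chords are Bbm, Cdim, Db, Ebm, F, Gb, Ab. Bbm, Ebm, Ab and F are all diatonic. But Eb (Eb–G–Bb) is foreign: the diatonic iv on degree 4 is Ebm, whereas Eb comes from Bb major. It is labeled IV. Bb (Bb–D–F) is not: scale degree 1 in Bb minor carries Bbm (i). In Bb major the chord on that degree is Bb, so here it functions as I, borrowed from the parallel major.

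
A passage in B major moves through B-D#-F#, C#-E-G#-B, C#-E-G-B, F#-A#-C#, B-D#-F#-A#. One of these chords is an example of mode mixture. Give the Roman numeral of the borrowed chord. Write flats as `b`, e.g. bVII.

iiø7

B major has the diatonic set B, C#m, D#m, E, F#, G#m, A#dim. B–D#–F# = B, C#–E–G#–B = C#m7, F#–A#–C# = F# and B–D#–F#–A# = Bmaj7 are all diatonic. But C#–E–G–B is foreign: the diatonic ii on degree 2 is C#m, whereas C#m7b5 comes from B minor. It is labeled iiø7.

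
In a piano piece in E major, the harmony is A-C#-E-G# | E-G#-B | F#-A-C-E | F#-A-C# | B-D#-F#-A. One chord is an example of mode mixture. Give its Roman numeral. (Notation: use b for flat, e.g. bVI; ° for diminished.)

iiø7

E major has the diatonic set E, F#m, G#m, A, B, C#m, D#dim. A–C#–E–G# = Amaj7, E–G#–B = E, F#–A–C# = F#m and B–D#–F#–A = B7 are all diatonic. F#–A–C–E is not: scale degree 2 in E major carries F#m (ii). In E minor the chord on that degree is F#m7b5, so here it functions as iiø7, borrowed from the parallel minor.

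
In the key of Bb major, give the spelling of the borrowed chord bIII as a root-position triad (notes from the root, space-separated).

Scale degree 3 in Bb major is D. bIII uses the lowered form, Db, taken from Bb minor. In Bb minor the chord on Db is Db–F–Ab.

Db F Ab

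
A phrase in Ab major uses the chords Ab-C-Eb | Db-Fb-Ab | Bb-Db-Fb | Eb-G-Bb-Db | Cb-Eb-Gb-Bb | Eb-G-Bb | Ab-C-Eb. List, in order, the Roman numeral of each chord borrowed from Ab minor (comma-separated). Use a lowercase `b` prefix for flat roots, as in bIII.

The diatonic triads in Ab major are Ab, Bbm, Cm, Db, Eb, Fm, Gdim. Ab–C–Eb = Ab, Eb–G–Bb–Db = Eb7 and Eb–G–Bb = Eb are all diatonic. But Db–Fb–Ab is foreign: the diatonic IV on degree 4 is Db, whereas Dbm comes from Ab minor. It is labeled iv. Bb–Db–Fb is not: scale degree 2 in Ab major carries Bbm (ii). In Ab minor the chord on that degree is Bbdim, so here it functions as ii°, borrowed from the parallel minor. Cb–Eb–Gb–Bb is not: scale degree 3 in Ab major carries Cm (iii). In Ab minor the chord on that degree is Cbmaj7, so here it functions as bIIImaj7, borrowed from the parallel minor.

iv, ii°, bIIImaj7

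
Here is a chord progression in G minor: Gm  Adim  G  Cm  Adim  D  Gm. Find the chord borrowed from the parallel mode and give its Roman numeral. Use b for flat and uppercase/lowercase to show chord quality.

G minor has the diatonic set Gm, Adim, Bb, Cm, D, Eb, F (with V from harmonic minor). Gm, Adim, Cm and D are all diatonic. G (G–B–D) doesn't fit — on degree 1 G minor would have Gm (i). G is the degree-1 chord of G major, so it is the borrowed I.

I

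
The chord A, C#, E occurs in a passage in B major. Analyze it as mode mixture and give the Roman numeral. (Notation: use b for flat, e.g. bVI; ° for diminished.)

In B major scale degree 7 is A#; A is its lowered form, from B minor. Diatonically B major has A#dim (vii°) on that degree; A–C#–E is instead the major chord native to B minor, so it takes the label bVII.

bVII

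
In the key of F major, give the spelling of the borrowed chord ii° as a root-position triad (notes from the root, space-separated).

ii° is built on scale degree 2, which is G in both F major and its parallel. Building the diminished chord from the parallel minor on G: G–Bb–Db.

G Bb Db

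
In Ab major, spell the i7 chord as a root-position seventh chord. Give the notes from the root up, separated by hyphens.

The root, Ab, is scale degree 1 — the same note in Ab major and Ab minor; only the chord quality changes. Stacking thirds in Ab minor on Ab gives Ab–Cb–Eb–Gb.

Ab-Cb-Eb-Gb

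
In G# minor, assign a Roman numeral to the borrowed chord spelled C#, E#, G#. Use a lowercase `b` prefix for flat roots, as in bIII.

IV

C# is scale degree 4 in G# minor. C#–E#–G# is a major chord — the form found in G# major, not the diatonic iv (C#m). Borrowed into G# minor it is written IV.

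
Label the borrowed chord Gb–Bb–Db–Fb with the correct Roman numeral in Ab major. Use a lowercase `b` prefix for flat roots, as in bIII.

Gb is the lowered form of scale degree 7 in Ab major (the diatonic degree 7 is G). The diatonic chord on degree 7 would be Gdim (vii°), but Gb–Bb–Db–Fb is the dominant-seventh chord from Ab minor. As a borrowed chord it is labeled bVII7.

bVII7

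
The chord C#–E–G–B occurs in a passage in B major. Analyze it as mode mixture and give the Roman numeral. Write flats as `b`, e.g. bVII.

The root C# is the diatonic 2nd degree of B major; the borrowing shows in the chord quality. Diatonically B major has C#m (ii) on that degree; C#–E–G–B is instead the half-diminished-seventh chord native to B minor, so it takes the label iiø7.

iiø7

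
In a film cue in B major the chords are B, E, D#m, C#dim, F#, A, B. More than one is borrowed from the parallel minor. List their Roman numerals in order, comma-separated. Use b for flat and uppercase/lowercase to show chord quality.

B major has the diatonic set B, C#m, D#m, E, F#, G#m, A#dim. B, E, D#m and F# all belong to that set. But C#dim (C#–E–G) is foreign: the diatonic ii on degree 2 is C#m, whereas C#dim comes from B minor. It is labeled ii°. A (A–C#–E) is not: scale degree 7 in B major carries A#dim (vii°). In B minor the chord on that degree is A, so here it functions as bVII, borrowed from the parallel minor.

ii°, bVII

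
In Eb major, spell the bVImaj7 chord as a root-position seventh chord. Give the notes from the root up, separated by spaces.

Cb Eb Gb Bb

The root of bVImaj7 is the lowered 6th degree: C becomes Cb. Building the major-seventh chord from the parallel minor on Cb: Cb–Eb–Gb–Bb.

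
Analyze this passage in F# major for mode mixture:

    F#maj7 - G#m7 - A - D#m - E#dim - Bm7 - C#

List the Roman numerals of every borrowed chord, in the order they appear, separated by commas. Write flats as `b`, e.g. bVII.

bIII, iv7

F# major has the diatonic set F#, G#m, A#m, B, C#, D#m, E#dim. F#maj7, G#m7, D#m, E#dim and C# are all diatonic. A (A–C#–E) doesn't fit — on degree 3 F# major would have A#m (iii). A is the degree-3 chord of F# minor, so it is the borrowed bIII. But Bm7 (B–D–F#–A) is foreign: the diatonic IV on degree 4 is B, whereas Bm7 comes from F# minor. It is labeled iv7.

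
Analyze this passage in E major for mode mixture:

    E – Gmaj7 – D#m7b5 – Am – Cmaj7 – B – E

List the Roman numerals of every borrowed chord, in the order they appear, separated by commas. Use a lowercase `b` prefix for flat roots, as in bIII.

E major has the diatonic set E, F#m, G#m, A, B, C#m, D#dim. Of the given chords, E, D#m7b5 and B are diatonic. Gmaj7 (G–B–D–F#) doesn't fit — on degree 3 E major would have G#m (iii). Gmaj7 is the degree-3 chord of E minor, so it is the borrowed bIIImaj7. But Am (A–C–E) is foreign: the diatonic IV on degree 4 is A, whereas Am comes from E minor. It is labeled iv. Cmaj7 (C–E–G–B) doesn't fit — on degree 6 E major would have C#m (vi). Cmaj7 is the degree-6 chord of E minor, so it is the borrowed bVImaj7.

bIIImaj7, iv, bVImaj7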